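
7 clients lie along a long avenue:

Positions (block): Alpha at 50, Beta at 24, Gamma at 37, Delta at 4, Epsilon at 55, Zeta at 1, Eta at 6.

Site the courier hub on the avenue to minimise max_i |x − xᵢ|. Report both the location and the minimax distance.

The 1-center on a line is the midpoint of the two extreme points: leftmost at 1, rightmost at 55.
Optimal location = (1 + 55)/2 = 28; maximum distance = (55 − 1)/2 = 27.

location 28, max distance 27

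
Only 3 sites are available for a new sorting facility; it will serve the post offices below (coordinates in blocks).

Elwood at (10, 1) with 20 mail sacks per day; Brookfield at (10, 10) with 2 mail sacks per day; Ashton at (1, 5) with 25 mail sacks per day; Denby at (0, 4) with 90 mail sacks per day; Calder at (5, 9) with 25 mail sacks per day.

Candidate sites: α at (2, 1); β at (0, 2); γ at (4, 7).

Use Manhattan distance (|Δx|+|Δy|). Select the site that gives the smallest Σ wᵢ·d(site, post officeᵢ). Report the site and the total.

β, total 836 blocks

Total weighted distance at each candidate:
  α (2, 1): total = 1044
  β (0, 2): total = 836
  γ (4, 7): total = 1088
Minimum is at β with total 836 blocks.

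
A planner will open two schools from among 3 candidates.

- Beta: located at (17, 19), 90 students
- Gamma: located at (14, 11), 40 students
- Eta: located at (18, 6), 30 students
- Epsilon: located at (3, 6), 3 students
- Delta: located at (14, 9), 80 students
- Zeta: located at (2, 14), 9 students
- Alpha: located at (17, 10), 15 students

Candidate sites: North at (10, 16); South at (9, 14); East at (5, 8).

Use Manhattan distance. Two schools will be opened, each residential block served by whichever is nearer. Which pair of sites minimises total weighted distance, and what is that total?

{North, East}, total 2798

Evaluate every pair (each demand assigned to the nearer of the two):
  {North, East}: total = 2798
  {North, South}: total = 2815
  {South, East}: total = 2995
Best pair: {North, East} with total 2798.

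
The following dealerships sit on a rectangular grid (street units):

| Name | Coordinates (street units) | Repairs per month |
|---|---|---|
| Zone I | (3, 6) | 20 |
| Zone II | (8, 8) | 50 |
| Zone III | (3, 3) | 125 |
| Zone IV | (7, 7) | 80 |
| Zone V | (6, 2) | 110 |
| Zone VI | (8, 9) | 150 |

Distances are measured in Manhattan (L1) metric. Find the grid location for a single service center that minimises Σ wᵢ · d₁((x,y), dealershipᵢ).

Manhattan distance separates: Σwᵢ(|x−xᵢ|+|y−yᵢ|) = Σwᵢ|x−xᵢ| + Σwᵢ|y−yᵢ|, so x and y are optimised independently as 1-D weighted medians.
Total weight W = 535; half = 267.5.
x-coordinate, sorted with cumulative weight:
  x=3 (Zone I, w=20) cum 20
  x=3 (Zone III, w=125) cum 145
  x=6 (Zone V, w=110) cum 255
  x=7 (Zone IV, w=80) cum 335  ← median
  x=8 (Zone II, w=50) cum 385
  x=8 (Zone VI, w=150) cum 535
⇒ x* = 7
y-coordinate, sorted with cumulative weight:
  y=2 (Zone V, w=110) cum 110
  y=3 (Zone III, w=125) cum 235
  y=6 (Zone I, w=20) cum 255
  y=7 (Zone IV, w=80) cum 335  ← median
  y=8 (Zone II, w=50) cum 385
  y=9 (Zone VI, w=150) cum 535
⇒ y* = 7

(7, 7)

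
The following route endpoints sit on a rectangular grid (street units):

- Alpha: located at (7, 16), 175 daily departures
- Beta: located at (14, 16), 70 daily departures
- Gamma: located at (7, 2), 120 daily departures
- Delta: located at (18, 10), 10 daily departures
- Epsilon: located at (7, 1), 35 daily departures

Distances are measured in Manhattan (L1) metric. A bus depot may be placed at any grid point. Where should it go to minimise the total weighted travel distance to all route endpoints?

(7, 16)

Manhattan distance separates: Σwᵢ(|x−xᵢ|+|y−yᵢ|) = Σwᵢ|x−xᵢ| + Σwᵢ|y−yᵢ|, so x and y are optimised independently as 1-D weighted medians.
Total weight W = 410; half = 205.
x-coordinate, sorted with cumulative weight:
  x=7 (Alpha, w=175) cum 175
  x=7 (Gamma, w=120) cum 295  ← median
  x=7 (Epsilon, w=35) cum 330
  x=14 (Beta, w=70) cum 400
  x=18 (Delta, w=10) cum 410
⇒ x* = 7
y-coordinate, sorted with cumulative weight:
  y=1 (Epsilon, w=35) cum 35
  y=2 (Gamma, w=120) cum 155
  y=10 (Delta, w=10) cum 165
  y=16 (Alpha, w=175) cum 340  ← median
  y=16 (Beta, w=70) cum 410
⇒ y* = 16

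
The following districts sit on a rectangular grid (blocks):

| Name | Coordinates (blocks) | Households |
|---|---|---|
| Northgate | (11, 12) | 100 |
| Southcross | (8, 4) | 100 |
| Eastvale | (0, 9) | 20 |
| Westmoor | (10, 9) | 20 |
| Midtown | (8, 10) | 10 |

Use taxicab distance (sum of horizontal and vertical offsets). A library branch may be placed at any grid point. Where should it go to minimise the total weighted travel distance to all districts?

Manhattan distance separates: Σwᵢ(|x−xᵢ|+|y−yᵢ|) = Σwᵢ|x−xᵢ| + Σwᵢ|y−yᵢ|, so x and y are optimised independently as 1-D weighted medians.
Total weight W = 250; half = 125.
x-coordinate, sorted with cumulative weight:
  x=0 (Eastvale, w=20) cum 20
  x=8 (Southcross, w=100) cum 120
  x=8 (Midtown, w=10) cum 130  ← median
  x=10 (Westmoor, w=20) cum 150
  x=11 (Northgate, w=100) cum 250
⇒ x* = 8
y-coordinate, sorted with cumulative weight:
  y=4 (Southcross, w=100) cum 100
  y=9 (Eastvale, w=20) cum 120
  y=9 (Westmoor, w=20) cum 140  ← median
  y=10 (Midtown, w=10) cum 150
  y=12 (Northgate, w=100) cum 250
⇒ y* = 9

(8, 9)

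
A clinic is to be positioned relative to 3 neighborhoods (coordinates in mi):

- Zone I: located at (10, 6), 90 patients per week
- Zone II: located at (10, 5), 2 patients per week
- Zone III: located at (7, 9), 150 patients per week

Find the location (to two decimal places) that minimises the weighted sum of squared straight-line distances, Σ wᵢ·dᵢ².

(8.14, 7.85)

The minimiser of Σwᵢ‖p−pᵢ‖² is the weighted centroid p* = (Σwᵢpᵢ)/(Σwᵢ).
Σwᵢ = 242.
Σwᵢxᵢ = 90·10 + 2·10 + 150·7 = 1970.
Σwᵢyᵢ = 90·6 + 2·5 + 150·9 = 1900.
x* = 1970/242 = 8.14, y* = 1900/242 = 7.85.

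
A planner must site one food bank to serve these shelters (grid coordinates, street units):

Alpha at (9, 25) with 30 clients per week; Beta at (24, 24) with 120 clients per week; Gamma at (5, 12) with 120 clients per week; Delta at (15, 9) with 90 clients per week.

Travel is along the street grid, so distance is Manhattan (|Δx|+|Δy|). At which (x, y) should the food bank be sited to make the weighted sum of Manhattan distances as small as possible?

Manhattan distance separates: Σwᵢ(|x−xᵢ|+|y−yᵢ|) = Σwᵢ|x−xᵢ| + Σwᵢ|y−yᵢ|, so x and y are optimised independently as 1-D weighted medians.
Total weight W = 360; half = 180.
x-coordinate, sorted with cumulative weight:
  x=5 (Gamma, w=120) cum 120
  x=9 (Alpha, w=30) cum 150
  x=15 (Delta, w=90) cum 240  ← median
  x=24 (Beta, w=120) cum 360
⇒ x* = 15
y-coordinate, sorted with cumulative weight:
  y=9 (Delta, w=90) cum 90
  y=12 (Gamma, w=120) cum 210  ← median
  y=24 (Beta, w=120) cum 330
  y=25 (Alpha, w=30) cum 360
⇒ y* = 12

(15, 12)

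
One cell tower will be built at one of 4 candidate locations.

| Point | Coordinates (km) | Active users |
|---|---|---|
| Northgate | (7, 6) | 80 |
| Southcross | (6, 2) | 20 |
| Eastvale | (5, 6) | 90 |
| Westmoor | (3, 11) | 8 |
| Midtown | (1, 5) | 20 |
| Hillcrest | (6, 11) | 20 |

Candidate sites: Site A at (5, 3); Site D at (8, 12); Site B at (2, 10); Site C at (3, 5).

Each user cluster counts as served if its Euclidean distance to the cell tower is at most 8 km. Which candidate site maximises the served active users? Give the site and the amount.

Site C, covering 238

Coverage radius r = 8 km; a point is covered iff (Δx)²+(Δy)² ≤ 8² = 64.
  Site A (5, 3): covers {Northgate, Southcross, Eastvale, Midtown} → 210
  Site D (8, 12): covers {Northgate, Eastvale, Westmoor, Hillcrest} → 198
  Site B (2, 10): covers {Northgate, Eastvale, Westmoor, Midtown, Hillcrest} → 218
  Site C (3, 5): covers {Northgate, Southcross, Eastvale, Westmoor, Midtown, Hillcrest} → 238
Maximum coverage at Site C: 238 active users.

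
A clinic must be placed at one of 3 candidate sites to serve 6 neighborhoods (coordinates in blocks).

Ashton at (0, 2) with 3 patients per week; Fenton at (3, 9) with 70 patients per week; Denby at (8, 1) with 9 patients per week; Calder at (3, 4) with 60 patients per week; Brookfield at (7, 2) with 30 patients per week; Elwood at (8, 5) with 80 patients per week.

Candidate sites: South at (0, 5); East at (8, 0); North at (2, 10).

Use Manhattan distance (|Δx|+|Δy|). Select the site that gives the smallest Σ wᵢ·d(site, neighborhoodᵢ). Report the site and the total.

South, total 1787 blocks

Total weighted distance at each candidate:
  South (0, 5): total = 1787
  East (8, 0): total = 2049
  North (2, 10): total = 1995
Minimum is at South with total 1787 blocks.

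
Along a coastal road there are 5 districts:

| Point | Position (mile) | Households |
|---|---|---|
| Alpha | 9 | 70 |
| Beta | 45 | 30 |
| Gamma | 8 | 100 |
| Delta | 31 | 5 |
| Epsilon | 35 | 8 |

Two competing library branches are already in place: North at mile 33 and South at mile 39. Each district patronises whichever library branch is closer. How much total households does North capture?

183

The indifferent point is the midpoint (33+39)/2 = 36; districts left of it (closer to North at 33) go to North, those right go to South.
  Gamma at 8 (w=100) → North
  Alpha at 9 (w=70) → North
  Delta at 31 (w=5) → North
  Epsilon at 35 (w=8) → North
  Beta at 45 (w=30) → South
North captures 183; South captures 30.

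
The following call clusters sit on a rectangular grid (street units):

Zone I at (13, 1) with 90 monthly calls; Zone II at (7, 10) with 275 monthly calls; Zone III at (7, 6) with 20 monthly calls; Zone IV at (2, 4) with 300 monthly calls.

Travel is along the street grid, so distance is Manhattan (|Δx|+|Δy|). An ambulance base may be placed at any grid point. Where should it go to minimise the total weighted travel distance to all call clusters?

Manhattan distance separates: Σwᵢ(|x−xᵢ|+|y−yᵢ|) = Σwᵢ|x−xᵢ| + Σwᵢ|y−yᵢ|, so x and y are optimised independently as 1-D weighted medians.
Total weight W = 685; half = 342.5.
x-coordinate, sorted with cumulative weight:
  x=2 (Zone IV, w=300) cum 300
  x=7 (Zone II, w=275) cum 575  ← median
  x=7 (Zone III, w=20) cum 595
  x=13 (Zone I, w=90) cum 685
⇒ x* = 7
y-coordinate, sorted with cumulative weight:
  y=1 (Zone I, w=90) cum 90
  y=4 (Zone IV, w=300) cum 390  ← median
  y=6 (Zone III, w=20) cum 410
  y=10 (Zone II, w=275) cum 685
⇒ y* = 4

(7, 4)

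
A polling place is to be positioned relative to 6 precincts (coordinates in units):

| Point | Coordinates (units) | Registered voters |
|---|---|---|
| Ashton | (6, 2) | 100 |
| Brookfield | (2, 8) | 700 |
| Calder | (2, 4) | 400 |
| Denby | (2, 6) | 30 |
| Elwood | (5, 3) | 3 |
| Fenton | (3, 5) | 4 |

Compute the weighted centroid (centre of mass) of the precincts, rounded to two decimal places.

(2.33, 6.15)

The minimiser of Σwᵢ‖p−pᵢ‖² is the weighted centroid p* = (Σwᵢpᵢ)/(Σwᵢ).
Σwᵢ = 1237.
Σwᵢxᵢ = 100·6 + 700·2 + 400·2 + 30·2 + 3·5 + 4·3 = 2887.
Σwᵢyᵢ = 100·2 + 700·8 + 400·4 + 30·6 + 3·3 + 4·5 = 7609.
x* = 2887/1237 = 2.33, y* = 7609/1237 = 6.15.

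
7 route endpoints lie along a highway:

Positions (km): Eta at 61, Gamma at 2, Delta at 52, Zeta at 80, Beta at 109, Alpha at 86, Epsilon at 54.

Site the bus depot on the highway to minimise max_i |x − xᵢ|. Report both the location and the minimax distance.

The 1-center on a line is the midpoint of the two extreme points: leftmost at 2, rightmost at 109.
Optimal location = (2 + 109)/2 = 55.5; maximum distance = (109 − 2)/2 = 53.5.

location 55.5, max distance 53.5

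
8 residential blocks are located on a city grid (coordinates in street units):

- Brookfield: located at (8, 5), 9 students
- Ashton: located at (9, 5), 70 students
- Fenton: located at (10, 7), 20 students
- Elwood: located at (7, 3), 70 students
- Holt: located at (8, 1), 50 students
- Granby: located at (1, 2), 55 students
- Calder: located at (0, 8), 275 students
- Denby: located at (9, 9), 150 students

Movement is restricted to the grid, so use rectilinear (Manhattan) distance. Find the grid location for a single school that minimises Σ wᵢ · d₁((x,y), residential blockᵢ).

(7, 8)

Manhattan distance separates: Σwᵢ(|x−xᵢ|+|y−yᵢ|) = Σwᵢ|x−xᵢ| + Σwᵢ|y−yᵢ|, so x and y are optimised independently as 1-D weighted medians.
Total weight W = 699; half = 349.5.
x-coordinate, sorted with cumulative weight:
  x=0 (Calder, w=275) cum 275
  x=1 (Granby, w=55) cum 330
  x=7 (Elwood, w=70) cum 400  ← median
  x=8 (Brookfield, w=9) cum 409
  x=8 (Holt, w=50) cum 459
  x=9 (Ashton, w=70) cum 529
  x=9 (Denby, w=150) cum 679
  x=10 (Fenton, w=20) cum 699
⇒ x* = 7
y-coordinate, sorted with cumulative weight:
  y=1 (Holt, w=50) cum 50
  y=2 (Granby, w=55) cum 105
  y=3 (Elwood, w=70) cum 175
  y=5 (Brookfield, w=9) cum 184
  y=5 (Ashton, w=70) cum 254
  y=7 (Fenton, w=20) cum 274
  y=8 (Calder, w=275) cum 549  ← median
  y=9 (Denby, w=150) cum 699
⇒ y* = 8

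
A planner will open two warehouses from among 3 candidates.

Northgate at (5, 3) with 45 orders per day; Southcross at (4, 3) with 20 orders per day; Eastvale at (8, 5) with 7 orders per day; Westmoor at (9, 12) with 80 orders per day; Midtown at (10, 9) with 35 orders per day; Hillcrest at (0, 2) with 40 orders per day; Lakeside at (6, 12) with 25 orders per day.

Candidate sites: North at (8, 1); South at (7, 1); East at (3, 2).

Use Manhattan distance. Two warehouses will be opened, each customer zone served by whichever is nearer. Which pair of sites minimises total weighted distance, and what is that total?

Evaluate every pair (each demand assigned to the nearer of the two):
  {North, East}: total = 1958
  {South, East}: total = 2055
  {North, South}: total = 2238
Best pair: {North, East} with total 1958.

{North, East}, total 1958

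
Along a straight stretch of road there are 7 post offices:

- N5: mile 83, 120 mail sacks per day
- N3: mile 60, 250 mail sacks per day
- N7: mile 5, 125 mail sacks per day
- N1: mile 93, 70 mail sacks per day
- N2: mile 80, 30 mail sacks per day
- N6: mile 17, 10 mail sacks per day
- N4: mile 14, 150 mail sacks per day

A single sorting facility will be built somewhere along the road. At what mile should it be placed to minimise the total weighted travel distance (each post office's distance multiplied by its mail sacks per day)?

For a sum of weighted absolute distances on a line, the optimum is the weighted median (not the mean). Total weight W = 755; half-weight = 377.5.
Sort by position and accumulate weight:
  mile 5 (N7, w=125) → cum 125
  mile 14 (N4, w=150) → cum 275
  mile 17 (N6, w=10) → cum 285
  mile 60 (N3, w=250) → cum 535  ≥ 377.5 → median here
  mile 80 (N2, w=30) → cum 565
  mile 83 (N5, w=120) → cum 685
  mile 93 (N1, w=70) → cum 755
Optimal location: mile 60.

x = 60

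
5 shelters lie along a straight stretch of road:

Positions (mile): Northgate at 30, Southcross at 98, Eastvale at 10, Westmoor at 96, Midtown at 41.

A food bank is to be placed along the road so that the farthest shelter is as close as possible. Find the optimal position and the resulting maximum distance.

location 54, max distance 44

The 1-center on a line is the midpoint of the two extreme points: leftmost at 10, rightmost at 98.
Optimal location = (10 + 98)/2 = 54; maximum distance = (98 − 10)/2 = 44.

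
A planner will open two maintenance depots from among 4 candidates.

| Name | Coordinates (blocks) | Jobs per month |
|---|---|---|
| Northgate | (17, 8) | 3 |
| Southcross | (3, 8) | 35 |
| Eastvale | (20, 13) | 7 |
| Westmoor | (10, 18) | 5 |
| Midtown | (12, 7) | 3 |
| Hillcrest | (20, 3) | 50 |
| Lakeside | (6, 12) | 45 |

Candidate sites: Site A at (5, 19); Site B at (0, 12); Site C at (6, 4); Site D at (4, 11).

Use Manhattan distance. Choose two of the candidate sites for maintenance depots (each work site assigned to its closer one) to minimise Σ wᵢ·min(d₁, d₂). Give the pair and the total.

Evaluate every pair (each demand assigned to the nearer of the two):
  {Site C, Site D}: total = 1288
  {Site B, Site C}: total = 1564
  {Site A, Site C}: total = 1604
  {Site A, Site D}: total = 1715
  {Site B, Site D}: total = 1750
  {Site A, Site B}: total = 2256
Best pair: {Site C, Site D} with total 1288.

{Site C, Site D}, total 1288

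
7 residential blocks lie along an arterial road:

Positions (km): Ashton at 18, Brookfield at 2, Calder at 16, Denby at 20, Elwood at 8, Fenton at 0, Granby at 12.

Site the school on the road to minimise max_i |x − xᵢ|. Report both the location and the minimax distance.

The 1-center on a line is the midpoint of the two extreme points: leftmost at 0, rightmost at 20.
Optimal location = (0 + 20)/2 = 10; maximum distance = (20 − 0)/2 = 10.

location 10, max distance 10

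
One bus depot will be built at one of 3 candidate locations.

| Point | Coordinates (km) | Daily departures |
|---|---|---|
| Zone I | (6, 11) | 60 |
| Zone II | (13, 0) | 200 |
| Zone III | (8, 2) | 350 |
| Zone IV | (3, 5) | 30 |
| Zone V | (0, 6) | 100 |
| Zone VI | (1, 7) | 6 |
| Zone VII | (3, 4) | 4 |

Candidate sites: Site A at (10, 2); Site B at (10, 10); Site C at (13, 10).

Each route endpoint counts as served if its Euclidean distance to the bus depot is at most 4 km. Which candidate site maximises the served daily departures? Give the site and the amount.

Coverage radius r = 4 km; a point is covered iff (Δx)²+(Δy)² ≤ 4² = 16.
  Site A (10, 2): covers {Zone II, Zone III} → 550
  Site B (10, 10): covers {none} → 0
  Site C (13, 10): covers {none} → 0
Maximum coverage at Site A: 550 daily departures.

Site A, covering 550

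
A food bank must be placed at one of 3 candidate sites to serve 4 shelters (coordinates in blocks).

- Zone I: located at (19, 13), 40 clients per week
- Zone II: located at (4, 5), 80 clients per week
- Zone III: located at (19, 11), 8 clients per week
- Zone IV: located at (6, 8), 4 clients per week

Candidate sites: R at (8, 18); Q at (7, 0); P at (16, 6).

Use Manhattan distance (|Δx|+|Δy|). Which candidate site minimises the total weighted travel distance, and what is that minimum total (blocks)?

Total weighted distance at each candidate:
  R (8, 18): total = 2192
  Q (7, 0): total = 1860
  P (16, 6): total = 1552
Minimum is at P with total 1552 blocks.

P, total 1552 blocks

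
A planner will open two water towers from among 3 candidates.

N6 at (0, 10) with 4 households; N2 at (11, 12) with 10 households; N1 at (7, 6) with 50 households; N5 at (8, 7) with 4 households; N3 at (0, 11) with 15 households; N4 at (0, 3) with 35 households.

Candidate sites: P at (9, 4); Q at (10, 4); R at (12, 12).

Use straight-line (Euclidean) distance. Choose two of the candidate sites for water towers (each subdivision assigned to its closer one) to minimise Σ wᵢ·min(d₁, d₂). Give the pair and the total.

{P, R}, total 695.3

Evaluate every pair (each demand assigned to the nearer of the two):
  {P, R}: total = 695.3
  {P, Q}: total = 765.9
  {Q, R}: total = 783.7
Best pair: {P, R} with total 695.3.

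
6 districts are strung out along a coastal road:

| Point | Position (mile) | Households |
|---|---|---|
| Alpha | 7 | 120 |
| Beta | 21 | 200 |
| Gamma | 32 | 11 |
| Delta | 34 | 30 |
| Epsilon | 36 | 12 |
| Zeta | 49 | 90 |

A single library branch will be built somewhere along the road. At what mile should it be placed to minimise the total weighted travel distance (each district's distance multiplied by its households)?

x = 21

For a sum of weighted absolute distances on a line, the optimum is the weighted median (not the mean). Total weight W = 463; half-weight = 231.5.
Sort by position and accumulate weight:
  mile 7 (Alpha, w=120) → cum 120
  mile 21 (Beta, w=200) → cum 320  ≥ 231.5 → median here
  mile 32 (Gamma, w=11) → cum 331
  mile 34 (Delta, w=30) → cum 361
  mile 36 (Epsilon, w=12) → cum 373
  mile 49 (Zeta, w=90) → cum 463
Optimal location: mile 21.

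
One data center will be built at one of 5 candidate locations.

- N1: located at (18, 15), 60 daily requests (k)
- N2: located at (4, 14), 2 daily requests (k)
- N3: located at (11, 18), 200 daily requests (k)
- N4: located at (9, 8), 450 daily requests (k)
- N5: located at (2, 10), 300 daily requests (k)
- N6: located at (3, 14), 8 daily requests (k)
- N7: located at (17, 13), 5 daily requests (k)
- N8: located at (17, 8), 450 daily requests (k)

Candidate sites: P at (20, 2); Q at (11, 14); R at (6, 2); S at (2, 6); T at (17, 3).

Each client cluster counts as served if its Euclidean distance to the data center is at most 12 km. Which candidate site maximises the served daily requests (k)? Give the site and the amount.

Q, covering 1475

Coverage radius r = 12 km; a point is covered iff (Δx)²+(Δy)² ≤ 12² = 144.
  P (20, 2): covers {N7, N8} → 455
  Q (11, 14): covers {N1, N2, N3, N4, N5, N6, N7, N8} → 1475
  R (6, 2): covers {N4, N5} → 750
  S (2, 6): covers {N2, N4, N5, N6} → 760
  T (17, 3): covers {N4, N7, N8} → 905
Maximum coverage at Q: 1475 daily requests (k).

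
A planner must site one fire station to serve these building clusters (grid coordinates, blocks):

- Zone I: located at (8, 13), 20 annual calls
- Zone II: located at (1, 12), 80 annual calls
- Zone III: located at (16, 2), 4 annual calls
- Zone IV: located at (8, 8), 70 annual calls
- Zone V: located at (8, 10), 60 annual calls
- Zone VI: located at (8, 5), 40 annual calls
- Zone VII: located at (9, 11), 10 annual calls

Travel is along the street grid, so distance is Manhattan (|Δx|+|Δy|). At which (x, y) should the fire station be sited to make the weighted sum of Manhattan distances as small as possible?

Manhattan distance separates: Σwᵢ(|x−xᵢ|+|y−yᵢ|) = Σwᵢ|x−xᵢ| + Σwᵢ|y−yᵢ|, so x and y are optimised independently as 1-D weighted medians.
Total weight W = 284; half = 142.
x-coordinate, sorted with cumulative weight:
  x=1 (Zone II, w=80) cum 80
  x=8 (Zone I, w=20) cum 100
  x=8 (Zone IV, w=70) cum 170  ← median
  x=8 (Zone V, w=60) cum 230
  x=8 (Zone VI, w=40) cum 270
  x=9 (Zone VII, w=10) cum 280
  x=16 (Zone III, w=4) cum 284
⇒ x* = 8
y-coordinate, sorted with cumulative weight:
  y=2 (Zone III, w=4) cum 4
  y=5 (Zone VI, w=40) cum 44
  y=8 (Zone IV, w=70) cum 114
  y=10 (Zone V, w=60) cum 174  ← median
  y=11 (Zone VII, w=10) cum 184
  y=12 (Zone II, w=80) cum 264
  y=13 (Zone I, w=20) cum 284
⇒ y* = 10

(8, 10)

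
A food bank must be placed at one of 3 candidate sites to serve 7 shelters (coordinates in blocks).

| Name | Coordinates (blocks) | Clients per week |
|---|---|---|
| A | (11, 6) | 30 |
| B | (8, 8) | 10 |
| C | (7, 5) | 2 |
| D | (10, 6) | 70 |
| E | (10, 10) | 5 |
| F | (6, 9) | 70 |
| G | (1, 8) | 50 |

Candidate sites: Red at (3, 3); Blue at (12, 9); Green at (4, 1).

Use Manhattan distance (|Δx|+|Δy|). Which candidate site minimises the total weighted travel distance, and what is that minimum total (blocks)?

Blue, total 1573 blocks

Total weighted distance at each candidate:
  Red (3, 3): total = 2192
  Blue (12, 9): total = 1573
  Green (4, 1): total = 2529
Minimum is at Blue with total 1573 blocks.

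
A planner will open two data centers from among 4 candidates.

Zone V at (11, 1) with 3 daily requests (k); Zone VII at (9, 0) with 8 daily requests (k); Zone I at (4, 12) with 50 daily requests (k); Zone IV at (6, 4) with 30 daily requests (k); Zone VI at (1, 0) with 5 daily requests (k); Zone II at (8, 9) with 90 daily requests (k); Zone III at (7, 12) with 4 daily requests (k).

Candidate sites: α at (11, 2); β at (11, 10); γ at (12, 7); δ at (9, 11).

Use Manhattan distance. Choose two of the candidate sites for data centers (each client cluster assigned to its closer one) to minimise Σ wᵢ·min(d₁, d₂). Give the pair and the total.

Evaluate every pair (each demand assigned to the nearer of the two):
  {α, δ}: total = 887
  {γ, δ}: total = 1043
  {β, δ}: total = 1092
  {α, β}: total = 1139
  {β, γ}: total = 1295
  {α, γ}: total = 1535
Best pair: {α, δ} with total 887.

{α, δ}, total 887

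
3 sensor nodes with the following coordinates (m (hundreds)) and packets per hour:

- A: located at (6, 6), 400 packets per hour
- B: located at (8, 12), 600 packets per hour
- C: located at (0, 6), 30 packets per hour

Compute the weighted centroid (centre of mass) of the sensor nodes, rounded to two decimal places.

The minimiser of Σwᵢ‖p−pᵢ‖² is the weighted centroid p* = (Σwᵢpᵢ)/(Σwᵢ).
Σwᵢ = 1030.
Σwᵢxᵢ = 400·6 + 600·8 + 30·0 = 7200.
Σwᵢyᵢ = 400·6 + 600·12 + 30·6 = 9780.
x* = 7200/1030 = 6.99, y* = 9780/1030 = 9.50.

(6.99, 9.50)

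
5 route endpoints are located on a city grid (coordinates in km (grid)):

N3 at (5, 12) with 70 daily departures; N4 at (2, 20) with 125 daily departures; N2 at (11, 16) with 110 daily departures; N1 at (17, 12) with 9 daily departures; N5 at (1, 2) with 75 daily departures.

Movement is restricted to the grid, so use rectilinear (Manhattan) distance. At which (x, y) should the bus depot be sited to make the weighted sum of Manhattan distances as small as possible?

Manhattan distance separates: Σwᵢ(|x−xᵢ|+|y−yᵢ|) = Σwᵢ|x−xᵢ| + Σwᵢ|y−yᵢ|, so x and y are optimised independently as 1-D weighted medians.
Total weight W = 389; half = 194.5.
x-coordinate, sorted with cumulative weight:
  x=1 (N5, w=75) cum 75
  x=2 (N4, w=125) cum 200  ← median
  x=5 (N3, w=70) cum 270
  x=11 (N2, w=110) cum 380
  x=17 (N1, w=9) cum 389
⇒ x* = 2
y-coordinate, sorted with cumulative weight:
  y=2 (N5, w=75) cum 75
  y=12 (N3, w=70) cum 145
  y=12 (N1, w=9) cum 154
  y=16 (N2, w=110) cum 264  ← median
  y=20 (N4, w=125) cum 389
⇒ y* = 16

(2, 16)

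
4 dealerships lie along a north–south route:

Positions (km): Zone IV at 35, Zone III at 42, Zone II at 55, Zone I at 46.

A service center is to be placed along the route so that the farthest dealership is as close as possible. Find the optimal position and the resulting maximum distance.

location 45, max distance 10

The 1-center on a line is the midpoint of the two extreme points: leftmost at 35, rightmost at 55.
Optimal location = (35 + 55)/2 = 45; maximum distance = (55 − 35)/2 = 10.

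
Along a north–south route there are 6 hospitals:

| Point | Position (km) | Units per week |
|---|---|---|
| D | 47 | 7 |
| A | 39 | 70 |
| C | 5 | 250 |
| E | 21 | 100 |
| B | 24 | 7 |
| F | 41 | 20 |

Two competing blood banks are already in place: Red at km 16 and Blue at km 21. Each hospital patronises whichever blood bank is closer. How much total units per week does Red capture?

The indifferent point is the midpoint (16+21)/2 = 18.5; hospitals left of it (closer to Red at 16) go to Red, those right go to Blue.
  C at 5 (w=250) → Red
  E at 21 (w=100) → Blue
  B at 24 (w=7) → Blue
  A at 39 (w=70) → Blue
  F at 41 (w=20) → Blue
  D at 47 (w=7) → Blue
Red captures 250; Blue captures 204.

250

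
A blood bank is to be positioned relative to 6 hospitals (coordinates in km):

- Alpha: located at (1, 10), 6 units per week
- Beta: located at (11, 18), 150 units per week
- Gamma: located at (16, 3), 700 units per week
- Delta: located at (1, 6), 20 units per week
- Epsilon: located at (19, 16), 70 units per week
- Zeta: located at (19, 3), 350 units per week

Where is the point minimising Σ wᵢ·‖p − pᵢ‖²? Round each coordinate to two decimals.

The minimiser of Σwᵢ‖p−pᵢ‖² is the weighted centroid p* = (Σwᵢpᵢ)/(Σwᵢ).
Σwᵢ = 1296.
Σwᵢxᵢ = 6·1 + 150·11 + 700·16 + 20·1 + 70·19 + 350·19 = 20856.
Σwᵢyᵢ = 6·10 + 150·18 + 700·3 + 20·6 + 70·16 + 350·3 = 7150.
x* = 20856/1296 = 16.09, y* = 7150/1296 = 5.52.

(16.09, 5.52)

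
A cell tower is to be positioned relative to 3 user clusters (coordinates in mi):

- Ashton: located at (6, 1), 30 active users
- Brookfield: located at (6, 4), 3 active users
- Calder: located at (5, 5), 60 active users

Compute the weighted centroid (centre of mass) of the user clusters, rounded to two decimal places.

The minimiser of Σwᵢ‖p−pᵢ‖² is the weighted centroid p* = (Σwᵢpᵢ)/(Σwᵢ).
Σwᵢ = 93.
Σwᵢxᵢ = 30·6 + 3·6 + 60·5 = 498.
Σwᵢyᵢ = 30·1 + 3·4 + 60·5 = 342.
x* = 498/93 = 5.35, y* = 342/93 = 3.68.

(5.35, 3.68)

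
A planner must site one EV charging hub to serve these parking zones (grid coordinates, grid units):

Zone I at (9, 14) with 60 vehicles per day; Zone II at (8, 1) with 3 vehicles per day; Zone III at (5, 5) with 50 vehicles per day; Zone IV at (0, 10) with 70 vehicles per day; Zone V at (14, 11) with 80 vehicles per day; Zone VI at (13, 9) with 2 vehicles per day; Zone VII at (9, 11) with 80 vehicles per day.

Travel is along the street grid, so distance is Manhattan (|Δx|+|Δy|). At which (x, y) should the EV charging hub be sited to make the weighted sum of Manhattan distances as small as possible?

(9, 11)

Manhattan distance separates: Σwᵢ(|x−xᵢ|+|y−yᵢ|) = Σwᵢ|x−xᵢ| + Σwᵢ|y−yᵢ|, so x and y are optimised independently as 1-D weighted medians.
Total weight W = 345; half = 172.5.
x-coordinate, sorted with cumulative weight:
  x=0 (Zone IV, w=70) cum 70
  x=5 (Zone III, w=50) cum 120
  x=8 (Zone II, w=3) cum 123
  x=9 (Zone I, w=60) cum 183  ← median
  x=9 (Zone VII, w=80) cum 263
  x=13 (Zone VI, w=2) cum 265
  x=14 (Zone V, w=80) cum 345
⇒ x* = 9
y-coordinate, sorted with cumulative weight:
  y=1 (Zone II, w=3) cum 3
  y=5 (Zone III, w=50) cum 53
  y=9 (Zone VI, w=2) cum 55
  y=10 (Zone IV, w=70) cum 125
  y=11 (Zone V, w=80) cum 205  ← median
  y=11 (Zone VII, w=80) cum 285
  y=14 (Zone I, w=60) cum 345
⇒ y* = 11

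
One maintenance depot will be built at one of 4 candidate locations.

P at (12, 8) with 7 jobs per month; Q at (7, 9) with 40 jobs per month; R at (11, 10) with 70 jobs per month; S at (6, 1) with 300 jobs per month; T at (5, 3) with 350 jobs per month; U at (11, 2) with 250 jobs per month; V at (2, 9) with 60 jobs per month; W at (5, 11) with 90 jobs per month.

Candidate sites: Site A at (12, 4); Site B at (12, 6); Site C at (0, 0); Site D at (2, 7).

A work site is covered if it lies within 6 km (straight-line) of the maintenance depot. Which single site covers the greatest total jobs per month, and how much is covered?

Coverage radius r = 6 km; a point is covered iff (Δx)²+(Δy)² ≤ 6² = 36.
  Site A (12, 4): covers {P, U} → 257
  Site B (12, 6): covers {P, Q, R, U} → 367
  Site C (0, 0): covers {T} → 350
  Site D (2, 7): covers {Q, T, V, W} → 540
Maximum coverage at Site D: 540 jobs per month.

Site D, covering 540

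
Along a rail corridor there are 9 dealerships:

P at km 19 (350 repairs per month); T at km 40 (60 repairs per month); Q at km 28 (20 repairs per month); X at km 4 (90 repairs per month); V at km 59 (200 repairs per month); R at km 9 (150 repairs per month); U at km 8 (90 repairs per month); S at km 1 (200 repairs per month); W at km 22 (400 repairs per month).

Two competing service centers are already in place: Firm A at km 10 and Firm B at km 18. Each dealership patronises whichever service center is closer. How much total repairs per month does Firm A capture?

The indifferent point is the midpoint (10+18)/2 = 14; dealerships left of it (closer to Firm A at 10) go to Firm A, those right go to Firm B.
  S at 1 (w=200) → Firm A
  X at 4 (w=90) → Firm A
  U at 8 (w=90) → Firm A
  R at 9 (w=150) → Firm A
  P at 19 (w=350) → Firm B
  W at 22 (w=400) → Firm B
  Q at 28 (w=20) → Firm B
  T at 40 (w=60) → Firm B
  V at 59 (w=200) → Firm B
Firm A captures 530; Firm B captures 1030.

530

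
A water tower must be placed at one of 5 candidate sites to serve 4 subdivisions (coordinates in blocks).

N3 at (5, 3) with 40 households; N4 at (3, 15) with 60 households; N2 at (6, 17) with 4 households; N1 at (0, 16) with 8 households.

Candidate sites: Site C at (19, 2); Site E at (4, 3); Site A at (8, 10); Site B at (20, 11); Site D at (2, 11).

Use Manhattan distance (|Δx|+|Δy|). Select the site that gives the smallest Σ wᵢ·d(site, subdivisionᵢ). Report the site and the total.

Site D, total 836 blocks

Total weighted distance at each candidate:
  Site C (19, 2): total = 2716
  Site E (4, 3): total = 1020
  Site A (8, 10): total = 1148
  Site B (20, 11): total = 2460
  Site D (2, 11): total = 836
Minimum is at Site D with total 836 blocks.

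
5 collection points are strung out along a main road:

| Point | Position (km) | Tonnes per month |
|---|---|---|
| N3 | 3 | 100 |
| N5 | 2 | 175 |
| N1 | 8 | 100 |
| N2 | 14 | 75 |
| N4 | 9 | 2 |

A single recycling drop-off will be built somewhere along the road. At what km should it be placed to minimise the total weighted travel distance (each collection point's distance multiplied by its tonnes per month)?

x = 3

For a sum of weighted absolute distances on a line, the optimum is the weighted median (not the mean). Total weight W = 452; half-weight = 226.
Sort by position and accumulate weight:
  km 2 (N5, w=175) → cum 175
  km 3 (N3, w=100) → cum 275  ≥ 226 → median here
  km 8 (N1, w=100) → cum 375
  km 9 (N4, w=2) → cum 377
  km 14 (N2, w=75) → cum 452
Optimal location: km 3.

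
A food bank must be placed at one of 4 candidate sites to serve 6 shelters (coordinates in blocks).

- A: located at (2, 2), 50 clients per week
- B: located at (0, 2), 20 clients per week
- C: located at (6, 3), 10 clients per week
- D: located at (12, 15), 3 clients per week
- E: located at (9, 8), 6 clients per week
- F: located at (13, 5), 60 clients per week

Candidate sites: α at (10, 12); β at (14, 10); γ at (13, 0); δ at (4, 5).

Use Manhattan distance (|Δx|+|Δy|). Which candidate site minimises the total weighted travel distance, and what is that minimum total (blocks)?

Total weighted distance at each candidate:
  α (10, 12): total = 2075
  β (14, 10): total = 2013
  γ (13, 0): total = 1470
  δ (4, 5): total = 1072
Minimum is at δ with total 1072 blocks.

δ, total 1072 blocks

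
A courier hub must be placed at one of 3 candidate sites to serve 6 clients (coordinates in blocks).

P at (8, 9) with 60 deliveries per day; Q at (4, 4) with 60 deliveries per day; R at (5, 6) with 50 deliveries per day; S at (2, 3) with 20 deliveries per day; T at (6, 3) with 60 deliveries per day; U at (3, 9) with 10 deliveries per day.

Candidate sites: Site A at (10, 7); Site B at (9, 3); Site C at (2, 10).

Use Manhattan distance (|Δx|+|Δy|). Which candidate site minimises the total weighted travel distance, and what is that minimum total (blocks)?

Site B, total 1570 blocks

Total weighted distance at each candidate:
  Site A (10, 7): total = 1890
  Site B (9, 3): total = 1570
  Site C (2, 10): total = 2070
Minimum is at Site B with total 1570 blocks.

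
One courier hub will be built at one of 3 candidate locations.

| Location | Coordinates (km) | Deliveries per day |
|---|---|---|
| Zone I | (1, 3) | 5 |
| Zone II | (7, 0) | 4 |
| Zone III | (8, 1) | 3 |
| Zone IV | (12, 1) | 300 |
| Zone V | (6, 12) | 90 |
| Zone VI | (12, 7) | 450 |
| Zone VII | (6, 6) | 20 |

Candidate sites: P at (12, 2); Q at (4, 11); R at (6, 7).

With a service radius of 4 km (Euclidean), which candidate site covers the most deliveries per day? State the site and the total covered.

Coverage radius r = 4 km; a point is covered iff (Δx)²+(Δy)² ≤ 4² = 16.
  P (12, 2): covers {Zone IV} → 300
  Q (4, 11): covers {Zone V} → 90
  R (6, 7): covers {Zone VII} → 20
Maximum coverage at P: 300 deliveries per day.

P, covering 300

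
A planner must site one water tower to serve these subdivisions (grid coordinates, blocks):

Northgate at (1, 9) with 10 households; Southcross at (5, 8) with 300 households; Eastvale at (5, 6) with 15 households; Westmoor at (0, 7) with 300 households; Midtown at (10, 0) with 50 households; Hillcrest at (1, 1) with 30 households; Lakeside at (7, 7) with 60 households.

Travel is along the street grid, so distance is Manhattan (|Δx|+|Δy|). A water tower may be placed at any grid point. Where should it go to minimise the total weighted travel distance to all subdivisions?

(5, 7)

Manhattan distance separates: Σwᵢ(|x−xᵢ|+|y−yᵢ|) = Σwᵢ|x−xᵢ| + Σwᵢ|y−yᵢ|, so x and y are optimised independently as 1-D weighted medians.
Total weight W = 765; half = 382.5.
x-coordinate, sorted with cumulative weight:
  x=0 (Westmoor, w=300) cum 300
  x=1 (Northgate, w=10) cum 310
  x=1 (Hillcrest, w=30) cum 340
  x=5 (Southcross, w=300) cum 640  ← median
  x=5 (Eastvale, w=15) cum 655
  x=7 (Lakeside, w=60) cum 715
  x=10 (Midtown, w=50) cum 765
⇒ x* = 5
y-coordinate, sorted with cumulative weight:
  y=0 (Midtown, w=50) cum 50
  y=1 (Hillcrest, w=30) cum 80
  y=6 (Eastvale, w=15) cum 95
  y=7 (Westmoor, w=300) cum 395  ← median
  y=7 (Lakeside, w=60) cum 455
  y=8 (Southcross, w=300) cum 755
  y=9 (Northgate, w=10) cum 765
⇒ y* = 7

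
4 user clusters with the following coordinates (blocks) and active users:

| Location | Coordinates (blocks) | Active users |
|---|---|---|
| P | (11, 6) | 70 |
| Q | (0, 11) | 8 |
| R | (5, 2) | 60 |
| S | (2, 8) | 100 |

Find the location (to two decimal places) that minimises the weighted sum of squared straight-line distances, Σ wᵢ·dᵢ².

(5.34, 6.00)

The minimiser of Σwᵢ‖p−pᵢ‖² is the weighted centroid p* = (Σwᵢpᵢ)/(Σwᵢ).
Σwᵢ = 238.
Σwᵢxᵢ = 70·11 + 8·0 + 60·5 + 100·2 = 1270.
Σwᵢyᵢ = 70·6 + 8·11 + 60·2 + 100·8 = 1428.
x* = 1270/238 = 5.34, y* = 1428/238 = 6.00.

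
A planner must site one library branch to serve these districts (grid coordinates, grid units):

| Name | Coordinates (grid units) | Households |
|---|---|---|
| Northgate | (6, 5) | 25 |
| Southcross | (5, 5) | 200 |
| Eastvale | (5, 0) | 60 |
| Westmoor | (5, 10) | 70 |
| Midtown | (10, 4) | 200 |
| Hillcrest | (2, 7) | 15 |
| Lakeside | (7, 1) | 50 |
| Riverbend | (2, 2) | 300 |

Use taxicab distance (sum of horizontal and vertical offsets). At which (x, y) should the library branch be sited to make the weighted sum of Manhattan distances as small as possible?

Manhattan distance separates: Σwᵢ(|x−xᵢ|+|y−yᵢ|) = Σwᵢ|x−xᵢ| + Σwᵢ|y−yᵢ|, so x and y are optimised independently as 1-D weighted medians.
Total weight W = 920; half = 460.
x-coordinate, sorted with cumulative weight:
  x=2 (Hillcrest, w=15) cum 15
  x=2 (Riverbend, w=300) cum 315
  x=5 (Southcross, w=200) cum 515  ← median
  x=5 (Eastvale, w=60) cum 575
  x=5 (Westmoor, w=70) cum 645
  x=6 (Northgate, w=25) cum 670
  x=7 (Lakeside, w=50) cum 720
  x=10 (Midtown, w=200) cum 920
⇒ x* = 5
y-coordinate, sorted with cumulative weight:
  y=0 (Eastvale, w=60) cum 60
  y=1 (Lakeside, w=50) cum 110
  y=2 (Riverbend, w=300) cum 410
  y=4 (Midtown, w=200) cum 610  ← median
  y=5 (Northgate, w=25) cum 635
  y=5 (Southcross, w=200) cum 835
  y=7 (Hillcrest, w=15) cum 850
  y=10 (Westmoor, w=70) cum 920
⇒ y* = 4

(5, 4)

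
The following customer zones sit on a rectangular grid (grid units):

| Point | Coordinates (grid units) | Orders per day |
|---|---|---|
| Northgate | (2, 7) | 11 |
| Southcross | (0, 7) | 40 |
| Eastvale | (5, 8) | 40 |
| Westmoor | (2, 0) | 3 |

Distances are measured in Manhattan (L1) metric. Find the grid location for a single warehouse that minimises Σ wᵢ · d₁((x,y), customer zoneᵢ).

Manhattan distance separates: Σwᵢ(|x−xᵢ|+|y−yᵢ|) = Σwᵢ|x−xᵢ| + Σwᵢ|y−yᵢ|, so x and y are optimised independently as 1-D weighted medians.
Total weight W = 94; half = 47.
x-coordinate, sorted with cumulative weight:
  x=0 (Southcross, w=40) cum 40
  x=2 (Northgate, w=11) cum 51  ← median
  x=2 (Westmoor, w=3) cum 54
  x=5 (Eastvale, w=40) cum 94
⇒ x* = 2
y-coordinate, sorted with cumulative weight:
  y=0 (Westmoor, w=3) cum 3
  y=7 (Northgate, w=11) cum 14
  y=7 (Southcross, w=40) cum 54  ← median
  y=8 (Eastvale, w=40) cum 94
⇒ y* = 7

(2, 7)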